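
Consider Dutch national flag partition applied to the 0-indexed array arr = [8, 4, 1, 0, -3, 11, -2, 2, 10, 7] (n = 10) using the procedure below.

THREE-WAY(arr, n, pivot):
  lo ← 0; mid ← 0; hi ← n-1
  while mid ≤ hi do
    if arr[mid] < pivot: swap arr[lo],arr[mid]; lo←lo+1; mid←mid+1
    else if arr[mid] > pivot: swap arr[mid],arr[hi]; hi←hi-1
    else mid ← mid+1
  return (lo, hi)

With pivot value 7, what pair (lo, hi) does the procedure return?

lo=0 mid=0 hi=9
8>7: swap(0,9), hi=8 ⇒ [7, 4, 1, 0, -3, 11, -2, 2, 10, 8]
7=7: mid=1
4<7: swap(0,1), lo=1 mid=2 ⇒ [4, 7, 1, 0, -3, 11, -2, 2, 10, 8]
1<7: swap(1,2), lo=2 mid=3 ⇒ [4, 1, 7, 0, -3, 11, -2, 2, 10, 8]
0<7: swap(2,3), lo=3 mid=4 ⇒ [4, 1, 0, 7, -3, 11, -2, 2, 10, 8]
-3<7: swap(3,4), lo=4 mid=5 ⇒ [4, 1, 0, -3, 7, 11, -2, 2, 10, 8]
11>7: swap(5,8), hi=7 ⇒ [4, 1, 0, -3, 7, 10, -2, 2, 11, 8]
10>7: swap(5,7), hi=6 ⇒ [4, 1, 0, -3, 7, 2, -2, 10, 11, 8]
2<7: swap(4,5), lo=5 mid=6 ⇒ [4, 1, 0, -3, 2, 7, -2, 10, 11, 8]
-2<7: swap(5,6), lo=6 mid=7 ⇒ [4, 1, 0, -3, 2, -2, 7, 10, 11, 8]
done. lo=6 hi=6; arr=[4, 1, 0, -3, 2, -2, 7, 10, 11, 8]

(6, 6)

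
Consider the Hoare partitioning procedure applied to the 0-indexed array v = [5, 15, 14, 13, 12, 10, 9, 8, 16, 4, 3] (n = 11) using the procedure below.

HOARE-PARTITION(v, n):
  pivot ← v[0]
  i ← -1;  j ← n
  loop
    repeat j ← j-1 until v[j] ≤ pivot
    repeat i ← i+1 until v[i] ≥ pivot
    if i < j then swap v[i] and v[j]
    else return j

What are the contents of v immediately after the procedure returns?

pivot = v[0] = 5; i = -1, j = 11
j→10 (v[10]=3≤5), i→0 (v[0]=5≥5); i<j, swap → [3, 15, 14, 13, 12, 10, 9, 8, 16, 4, 5]
j→9 (v[9]=4≤5), i→1 (v[1]=15≥5); i<j, swap → [3, 4, 14, 13, 12, 10, 9, 8, 16, 15, 5]
j→1, i→2; i≥j, return j=1. v = [3, 4, 14, 13, 12, 10, 9, 8, 16, 15, 5]

[3, 4, 14, 13, 12, 10, 9, 8, 16, 15, 5]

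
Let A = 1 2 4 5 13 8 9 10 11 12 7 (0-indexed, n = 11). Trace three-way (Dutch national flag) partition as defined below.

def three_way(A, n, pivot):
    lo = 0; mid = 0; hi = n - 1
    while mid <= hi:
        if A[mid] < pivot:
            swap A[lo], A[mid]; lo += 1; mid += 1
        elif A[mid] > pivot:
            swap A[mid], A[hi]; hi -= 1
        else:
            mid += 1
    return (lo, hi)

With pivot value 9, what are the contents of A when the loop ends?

1 2 4 5 7 8 9 11 12 10 13

pivot = 9; lo=0, mid=0, hi=10
A[mid]=1<9: swap A[0],A[0]; lo=1,mid=1 → 1 2 4 5 13 8 9 10 11 12 7
A[mid]=2<9: swap A[1],A[1]; lo=2,mid=2 → 1 2 4 5 13 8 9 10 11 12 7
A[mid]=4<9: swap A[2],A[2]; lo=3,mid=3 → 1 2 4 5 13 8 9 10 11 12 7
A[mid]=5<9: swap A[3],A[3]; lo=4,mid=4 → 1 2 4 5 13 8 9 10 11 12 7
A[mid]=13>9: swap A[4],A[10]; hi=9 → 1 2 4 5 7 8 9 10 11 12 13
A[mid]=7<9: swap A[4],A[4]; lo=5,mid=5 → 1 2 4 5 7 8 9 10 11 12 13
A[mid]=8<9: swap A[5],A[5]; lo=6,mid=6 → 1 2 4 5 7 8 9 10 11 12 13
A[mid]=9=9: mid=7
A[mid]=10>9: swap A[7],A[9]; hi=8 → 1 2 4 5 7 8 9 12 11 10 13
A[mid]=12>9: swap A[7],A[8]; hi=7 → 1 2 4 5 7 8 9 11 12 10 13
A[mid]=11>9: swap A[7],A[7]; hi=6 → 1 2 4 5 7 8 9 11 12 10 13
end: lo=6, hi=6; A = 1 2 4 5 7 8 9 11 12 10 13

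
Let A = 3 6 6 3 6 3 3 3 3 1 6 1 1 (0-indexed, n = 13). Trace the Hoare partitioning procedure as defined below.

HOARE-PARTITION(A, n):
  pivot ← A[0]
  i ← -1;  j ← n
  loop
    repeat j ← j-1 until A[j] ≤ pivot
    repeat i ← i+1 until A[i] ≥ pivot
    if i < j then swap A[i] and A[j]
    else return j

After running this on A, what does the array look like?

pivot=3
j stops at 12 (1), i stops at 0 (3); swap ⇒ 1 6 6 3 6 3 3 3 3 1 6 1 3
j stops at 11 (1), i stops at 1 (6); swap ⇒ 1 1 6 3 6 3 3 3 3 1 6 6 3
j stops at 9 (1), i stops at 2 (6); swap ⇒ 1 1 1 3 6 3 3 3 3 6 6 6 3
j stops at 8 (3), i stops at 3 (3); swap ⇒ 1 1 1 3 6 3 3 3 3 6 6 6 3
j stops at 7 (3), i stops at 4 (6); swap ⇒ 1 1 1 3 3 3 3 6 3 6 6 6 3
j stops at 6 (3), i stops at 5 (3); swap ⇒ 1 1 1 3 3 3 3 6 3 6 6 6 3
j stops at 5, i stops at 6; i≥j ⇒ return 5. A=1 1 1 3 3 3 3 6 3 6 6 6 3

1 1 1 3 3 3 3 6 3 6 6 6 3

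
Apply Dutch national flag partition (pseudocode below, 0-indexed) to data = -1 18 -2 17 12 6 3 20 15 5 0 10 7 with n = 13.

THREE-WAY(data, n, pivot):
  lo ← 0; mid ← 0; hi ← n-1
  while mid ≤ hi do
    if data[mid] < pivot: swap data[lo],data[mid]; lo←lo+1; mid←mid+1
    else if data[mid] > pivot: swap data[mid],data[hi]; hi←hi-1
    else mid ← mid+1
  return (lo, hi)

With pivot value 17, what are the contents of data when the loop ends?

-1 7 -2 12 6 3 10 15 5 0 17 20 18

lo=0 mid=0 hi=12
-1<17: swap(0,0), lo=1 mid=1 ⇒ -1 18 -2 17 12 6 3 20 15 5 0 10 7
18>17: swap(1,12), hi=11 ⇒ -1 7 -2 17 12 6 3 20 15 5 0 10 18
7<17: swap(1,1), lo=2 mid=2 ⇒ -1 7 -2 17 12 6 3 20 15 5 0 10 18
-2<17: swap(2,2), lo=3 mid=3 ⇒ -1 7 -2 17 12 6 3 20 15 5 0 10 18
17=17: mid=4
12<17: swap(3,4), lo=4 mid=5 ⇒ -1 7 -2 12 17 6 3 20 15 5 0 10 18
6<17: swap(4,5), lo=5 mid=6 ⇒ -1 7 -2 12 6 17 3 20 15 5 0 10 18
3<17: swap(5,6), lo=6 mid=7 ⇒ -1 7 -2 12 6 3 17 20 15 5 0 10 18
20>17: swap(7,11), hi=10 ⇒ -1 7 -2 12 6 3 17 10 15 5 0 20 18
10<17: swap(6,7), lo=7 mid=8 ⇒ -1 7 -2 12 6 3 10 17 15 5 0 20 18
15<17: swap(7,8), lo=8 mid=9 ⇒ -1 7 -2 12 6 3 10 15 17 5 0 20 18
5<17: swap(8,9), lo=9 mid=10 ⇒ -1 7 -2 12 6 3 10 15 5 17 0 20 18
0<17: swap(9,10), lo=10 mid=11 ⇒ -1 7 -2 12 6 3 10 15 5 0 17 20 18
done. lo=10 hi=10; data=-1 7 -2 12 6 3 10 15 5 0 17 20 18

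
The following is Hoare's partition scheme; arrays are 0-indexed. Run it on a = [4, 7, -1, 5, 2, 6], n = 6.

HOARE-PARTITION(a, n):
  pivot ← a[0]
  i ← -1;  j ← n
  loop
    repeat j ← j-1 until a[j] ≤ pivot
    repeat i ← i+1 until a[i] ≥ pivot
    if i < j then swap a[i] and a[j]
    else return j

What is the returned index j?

pivot=4
j stops at 4 (2), i stops at 0 (4); swap ⇒ [2, 7, -1, 5, 4, 6]
j stops at 2 (-1), i stops at 1 (7); swap ⇒ [2, -1, 7, 5, 4, 6]
j stops at 1, i stops at 2; i≥j ⇒ return 1. a=[2, -1, 7, 5, 4, 6]

1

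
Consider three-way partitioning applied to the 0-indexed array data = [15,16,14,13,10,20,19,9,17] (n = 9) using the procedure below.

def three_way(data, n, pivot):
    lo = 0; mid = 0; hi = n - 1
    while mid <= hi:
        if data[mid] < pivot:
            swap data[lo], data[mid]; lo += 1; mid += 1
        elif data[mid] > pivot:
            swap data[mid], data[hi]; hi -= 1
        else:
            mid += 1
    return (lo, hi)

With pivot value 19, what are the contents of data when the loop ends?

[15,16,14,13,10,17,9,19,20]

pivot = 19; lo=0, mid=0, hi=8
data[mid]=15<19: swap data[0],data[0]; lo=1,mid=1 → [15,16,14,13,10,20,19,9,17]
data[mid]=16<19: swap data[1],data[1]; lo=2,mid=2 → [15,16,14,13,10,20,19,9,17]
data[mid]=14<19: swap data[2],data[2]; lo=3,mid=3 → [15,16,14,13,10,20,19,9,17]
data[mid]=13<19: swap data[3],data[3]; lo=4,mid=4 → [15,16,14,13,10,20,19,9,17]
data[mid]=10<19: swap data[4],data[4]; lo=5,mid=5 → [15,16,14,13,10,20,19,9,17]
data[mid]=20>19: swap data[5],data[8]; hi=7 → [15,16,14,13,10,17,19,9,20]
data[mid]=17<19: swap data[5],data[5]; lo=6,mid=6 → [15,16,14,13,10,17,19,9,20]
data[mid]=19=19: mid=7
data[mid]=9<19: swap data[6],data[7]; lo=7,mid=8 → [15,16,14,13,10,17,9,19,20]
end: lo=7, hi=7; data = [15,16,14,13,10,17,9,19,20]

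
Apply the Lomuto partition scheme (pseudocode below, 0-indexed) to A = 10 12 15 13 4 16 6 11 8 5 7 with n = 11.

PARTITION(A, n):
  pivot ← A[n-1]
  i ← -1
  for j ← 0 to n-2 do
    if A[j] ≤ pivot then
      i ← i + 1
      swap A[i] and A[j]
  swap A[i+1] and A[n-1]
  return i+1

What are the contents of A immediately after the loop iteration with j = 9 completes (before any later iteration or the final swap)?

pivot = A[10] = 7; i = -1
j=0: A[0]=10 > 7 → no swap
j=1: A[1]=12 > 7 → no swap
j=2: A[2]=15 > 7 → no swap
j=3: A[3]=13 > 7 → no swap
j=4: A[4]=4 ≤ 7 → i=0, swap A[0],A[4] → 4 12 15 13 10 16 6 11 8 5 7
j=5: A[5]=16 > 7 → no swap
j=6: A[6]=6 ≤ 7 → i=1, swap A[1],A[6] → 4 6 15 13 10 16 12 11 8 5 7
j=7: A[7]=11 > 7 → no swap
j=8: A[8]=8 > 7 → no swap
j=9: A[9]=5 ≤ 7 → i=2, swap A[2],A[9] → 4 6 5 13 10 16 12 11 8 15 7
(after j=9) A = 4 6 5 13 10 16 12 11 8 15 7

4 6 5 13 10 16 12 11 8 15 7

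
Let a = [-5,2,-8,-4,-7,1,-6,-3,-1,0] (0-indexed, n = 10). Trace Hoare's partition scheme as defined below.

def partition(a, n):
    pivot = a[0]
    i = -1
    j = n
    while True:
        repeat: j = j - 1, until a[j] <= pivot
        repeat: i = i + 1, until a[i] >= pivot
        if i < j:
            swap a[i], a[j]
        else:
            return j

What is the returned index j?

2

pivot = a[0] = -5; i = -1, j = 10
j→6 (a[6]=-6≤-5), i→0 (a[0]=-5≥-5); i<j, swap → [-6,2,-8,-4,-7,1,-5,-3,-1,0]
j→4 (a[4]=-7≤-5), i→1 (a[1]=2≥-5); i<j, swap → [-6,-7,-8,-4,2,1,-5,-3,-1,0]
j→2, i→3; i≥j, return j=2. a = [-6,-7,-8,-4,2,1,-5,-3,-1,0]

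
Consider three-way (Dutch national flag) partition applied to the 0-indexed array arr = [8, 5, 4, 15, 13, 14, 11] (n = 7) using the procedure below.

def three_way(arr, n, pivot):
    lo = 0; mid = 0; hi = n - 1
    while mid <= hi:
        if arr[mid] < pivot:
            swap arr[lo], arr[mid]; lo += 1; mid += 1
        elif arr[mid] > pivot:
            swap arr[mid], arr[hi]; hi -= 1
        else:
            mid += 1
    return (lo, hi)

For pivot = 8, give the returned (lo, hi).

lo=0 mid=0 hi=6
8=8: mid=1
5<8: swap(0,1), lo=1 mid=2 ⇒ [5, 8, 4, 15, 13, 14, 11]
4<8: swap(1,2), lo=2 mid=3 ⇒ [5, 4, 8, 15, 13, 14, 11]
15>8: swap(3,6), hi=5 ⇒ [5, 4, 8, 11, 13, 14, 15]
11>8: swap(3,5), hi=4 ⇒ [5, 4, 8, 14, 13, 11, 15]
14>8: swap(3,4), hi=3 ⇒ [5, 4, 8, 13, 14, 11, 15]
13>8: swap(3,3), hi=2 ⇒ [5, 4, 8, 13, 14, 11, 15]
done. lo=2 hi=2; arr=[5, 4, 8, 13, 14, 11, 15]

(2, 2)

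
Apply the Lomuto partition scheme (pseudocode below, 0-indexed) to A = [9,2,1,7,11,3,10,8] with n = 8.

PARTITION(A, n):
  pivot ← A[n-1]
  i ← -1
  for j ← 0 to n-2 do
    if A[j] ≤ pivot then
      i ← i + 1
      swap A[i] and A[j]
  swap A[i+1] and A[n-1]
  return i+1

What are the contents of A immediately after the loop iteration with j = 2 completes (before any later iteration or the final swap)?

[2,1,9,7,11,3,10,8]

pivot=8, i=-1
j=0: 9>8, skip
j=1: 2≤8, i=0, swap(0,1) ⇒ [2,9,1,7,11,3,10,8]
j=2: 1≤8, i=1, swap(1,2) ⇒ [2,1,9,7,11,3,10,8]
(after j=2) A = [2,1,9,7,11,3,10,8]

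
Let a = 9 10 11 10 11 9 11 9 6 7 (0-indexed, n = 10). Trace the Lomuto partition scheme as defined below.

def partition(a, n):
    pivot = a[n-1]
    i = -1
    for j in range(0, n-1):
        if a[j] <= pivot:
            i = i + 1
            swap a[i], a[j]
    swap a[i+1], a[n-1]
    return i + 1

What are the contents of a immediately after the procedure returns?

pivot=7, i=-1
j=0: 9>7, skip
j=1: 10>7, skip
j=2: 11>7, skip
j=3: 10>7, skip
j=4: 11>7, skip
j=5: 9>7, skip
j=6: 11>7, skip
j=7: 9>7, skip
j=8: 6≤7, i=0, swap(0,8) ⇒ 6 10 11 10 11 9 11 9 9 7
swap(1,9) ⇒ 6 7 11 10 11 9 11 9 9 10; return 1

6 7 11 10 11 9 11 9 9 10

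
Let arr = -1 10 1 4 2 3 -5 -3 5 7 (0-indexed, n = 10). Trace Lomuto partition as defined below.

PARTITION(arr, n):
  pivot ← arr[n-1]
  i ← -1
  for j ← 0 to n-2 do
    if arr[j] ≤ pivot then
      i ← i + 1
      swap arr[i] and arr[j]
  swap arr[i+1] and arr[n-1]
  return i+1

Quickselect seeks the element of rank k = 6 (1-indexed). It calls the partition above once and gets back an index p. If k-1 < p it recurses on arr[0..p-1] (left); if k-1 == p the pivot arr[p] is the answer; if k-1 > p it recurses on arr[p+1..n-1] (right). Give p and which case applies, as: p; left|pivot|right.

8; left

pivot=7, i=-1
j=0: -1≤7, i=0, swap(0,0) ⇒ -1 10 1 4 2 3 -5 -3 5 7
j=1: 10>7, skip
j=2: 1≤7, i=1, swap(1,2) ⇒ -1 1 10 4 2 3 -5 -3 5 7
j=3: 4≤7, i=2, swap(2,3) ⇒ -1 1 4 10 2 3 -5 -3 5 7
j=4: 2≤7, i=3, swap(3,4) ⇒ -1 1 4 2 10 3 -5 -3 5 7
j=5: 3≤7, i=4, swap(4,5) ⇒ -1 1 4 2 3 10 -5 -3 5 7
j=6: -5≤7, i=5, swap(5,6) ⇒ -1 1 4 2 3 -5 10 -3 5 7
j=7: -3≤7, i=6, swap(6,7) ⇒ -1 1 4 2 3 -5 -3 10 5 7
j=8: 5≤7, i=7, swap(7,8) ⇒ -1 1 4 2 3 -5 -3 5 10 7
swap(8,9) ⇒ -1 1 4 2 3 -5 -3 5 7 10; return 8
p = 8; k-1 = 5 < 8 ⇒ left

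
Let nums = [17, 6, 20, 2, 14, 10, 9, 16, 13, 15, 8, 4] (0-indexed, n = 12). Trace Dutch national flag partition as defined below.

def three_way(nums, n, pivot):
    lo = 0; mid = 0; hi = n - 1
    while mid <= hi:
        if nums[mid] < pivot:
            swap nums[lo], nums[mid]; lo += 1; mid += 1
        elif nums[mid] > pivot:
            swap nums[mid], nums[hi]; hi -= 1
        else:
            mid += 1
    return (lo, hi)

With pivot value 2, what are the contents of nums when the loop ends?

pivot = 2; lo=0, mid=0, hi=11
nums[mid]=17>2: swap nums[0],nums[11]; hi=10 → [4, 6, 20, 2, 14, 10, 9, 16, 13, 15, 8, 17]
nums[mid]=4>2: swap nums[0],nums[10]; hi=9 → [8, 6, 20, 2, 14, 10, 9, 16, 13, 15, 4, 17]
nums[mid]=8>2: swap nums[0],nums[9]; hi=8 → [15, 6, 20, 2, 14, 10, 9, 16, 13, 8, 4, 17]
nums[mid]=15>2: swap nums[0],nums[8]; hi=7 → [13, 6, 20, 2, 14, 10, 9, 16, 15, 8, 4, 17]
nums[mid]=13>2: swap nums[0],nums[7]; hi=6 → [16, 6, 20, 2, 14, 10, 9, 13, 15, 8, 4, 17]
nums[mid]=16>2: swap nums[0],nums[6]; hi=5 → [9, 6, 20, 2, 14, 10, 16, 13, 15, 8, 4, 17]
nums[mid]=9>2: swap nums[0],nums[5]; hi=4 → [10, 6, 20, 2, 14, 9, 16, 13, 15, 8, 4, 17]
nums[mid]=10>2: swap nums[0],nums[4]; hi=3 → [14, 6, 20, 2, 10, 9, 16, 13, 15, 8, 4, 17]
nums[mid]=14>2: swap nums[0],nums[3]; hi=2 → [2, 6, 20, 14, 10, 9, 16, 13, 15, 8, 4, 17]
nums[mid]=2=2: mid=1
nums[mid]=6>2: swap nums[1],nums[2]; hi=1 → [2, 20, 6, 14, 10, 9, 16, 13, 15, 8, 4, 17]
nums[mid]=20>2: swap nums[1],nums[1]; hi=0 → [2, 20, 6, 14, 10, 9, 16, 13, 15, 8, 4, 17]
end: lo=0, hi=0; nums = [2, 20, 6, 14, 10, 9, 16, 13, 15, 8, 4, 17]

[2, 20, 6, 14, 10, 9, 16, 13, 15, 8, 4, 17]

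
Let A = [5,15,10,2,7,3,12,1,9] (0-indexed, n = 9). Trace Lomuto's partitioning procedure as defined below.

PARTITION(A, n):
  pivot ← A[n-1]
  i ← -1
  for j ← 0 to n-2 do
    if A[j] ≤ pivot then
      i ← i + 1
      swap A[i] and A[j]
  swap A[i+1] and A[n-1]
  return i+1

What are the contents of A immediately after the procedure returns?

[5,2,7,3,1,9,12,10,15]

pivot = A[8] = 9; i = -1
j=0: A[0]=5 ≤ 9 → i=0, swap A[0],A[0] (no change) → [5,15,10,2,7,3,12,1,9]
j=1: A[1]=15 > 9 → no swap
j=2: A[2]=10 > 9 → no swap
j=3: A[3]=2 ≤ 9 → i=1, swap A[1],A[3] → [5,2,10,15,7,3,12,1,9]
j=4: A[4]=7 ≤ 9 → i=2, swap A[2],A[4] → [5,2,7,15,10,3,12,1,9]
j=5: A[5]=3 ≤ 9 → i=3, swap A[3],A[5] → [5,2,7,3,10,15,12,1,9]
j=6: A[6]=12 > 9 → no swap
j=7: A[7]=1 ≤ 9 → i=4, swap A[4],A[7] → [5,2,7,3,1,15,12,10,9]
final swap A[5],A[8] → [5,2,7,3,1,9,12,10,15]; return 5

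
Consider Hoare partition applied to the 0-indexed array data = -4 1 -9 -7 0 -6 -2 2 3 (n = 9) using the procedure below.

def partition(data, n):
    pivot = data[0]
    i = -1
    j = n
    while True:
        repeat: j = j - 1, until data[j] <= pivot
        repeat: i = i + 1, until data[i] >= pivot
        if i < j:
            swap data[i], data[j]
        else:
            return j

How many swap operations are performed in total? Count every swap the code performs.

2

pivot = data[0] = -4; i = -1, j = 9
j→5 (data[5]=-6≤-4), i→0 (data[0]=-4≥-4); i<j, swap → -6 1 -9 -7 0 -4 -2 2 3
j→3 (data[3]=-7≤-4), i→1 (data[1]=1≥-4); i<j, swap → -6 -7 -9 1 0 -4 -2 2 3
j→2, i→3; i≥j, return j=2. data = -6 -7 -9 1 0 -4 -2 2 3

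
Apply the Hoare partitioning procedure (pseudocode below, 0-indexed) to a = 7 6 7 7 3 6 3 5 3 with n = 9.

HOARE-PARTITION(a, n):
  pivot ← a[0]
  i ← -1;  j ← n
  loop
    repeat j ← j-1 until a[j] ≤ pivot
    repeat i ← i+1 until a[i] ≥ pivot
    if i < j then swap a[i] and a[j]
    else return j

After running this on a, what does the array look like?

pivot=7
j stops at 8 (3), i stops at 0 (7); swap ⇒ 3 6 7 7 3 6 3 5 7
j stops at 7 (5), i stops at 2 (7); swap ⇒ 3 6 5 7 3 6 3 7 7
j stops at 6 (3), i stops at 3 (7); swap ⇒ 3 6 5 3 3 6 7 7 7
j stops at 5, i stops at 6; i≥j ⇒ return 5. a=3 6 5 3 3 6 7 7 7

3 6 5 3 3 6 7 7 7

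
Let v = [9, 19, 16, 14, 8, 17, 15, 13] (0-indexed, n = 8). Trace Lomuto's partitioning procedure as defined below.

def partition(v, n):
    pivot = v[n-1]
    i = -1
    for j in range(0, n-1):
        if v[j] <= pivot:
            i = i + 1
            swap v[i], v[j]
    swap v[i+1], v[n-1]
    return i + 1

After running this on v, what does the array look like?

[9, 8, 13, 14, 19, 17, 15, 16]

pivot=13, i=-1
j=0: 9≤13, i=0, swap(0,0) ⇒ [9, 19, 16, 14, 8, 17, 15, 13]
j=1: 19>13, skip
j=2: 16>13, skip
j=3: 14>13, skip
j=4: 8≤13, i=1, swap(1,4) ⇒ [9, 8, 16, 14, 19, 17, 15, 13]
j=5: 17>13, skip
j=6: 15>13, skip
swap(2,7) ⇒ [9, 8, 13, 14, 19, 17, 15, 16]; return 2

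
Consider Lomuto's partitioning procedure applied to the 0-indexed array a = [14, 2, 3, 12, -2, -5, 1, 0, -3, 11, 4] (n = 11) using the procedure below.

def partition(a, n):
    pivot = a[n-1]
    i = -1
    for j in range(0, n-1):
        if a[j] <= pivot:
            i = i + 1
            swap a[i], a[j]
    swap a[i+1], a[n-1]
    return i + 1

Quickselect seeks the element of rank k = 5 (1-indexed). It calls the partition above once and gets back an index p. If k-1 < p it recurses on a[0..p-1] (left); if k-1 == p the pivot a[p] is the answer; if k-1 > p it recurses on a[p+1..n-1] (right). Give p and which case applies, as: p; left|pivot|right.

pivot = a[10] = 4; i = -1
j=0: a[0]=14 > 4 → no swap
j=1: a[1]=2 ≤ 4 → i=0, swap a[0],a[1] → [2, 14, 3, 12, -2, -5, 1, 0, -3, 11, 4]
j=2: a[2]=3 ≤ 4 → i=1, swap a[1],a[2] → [2, 3, 14, 12, -2, -5, 1, 0, -3, 11, 4]
j=3: a[3]=12 > 4 → no swap
j=4: a[4]=-2 ≤ 4 → i=2, swap a[2],a[4] → [2, 3, -2, 12, 14, -5, 1, 0, -3, 11, 4]
j=5: a[5]=-5 ≤ 4 → i=3, swap a[3],a[5] → [2, 3, -2, -5, 14, 12, 1, 0, -3, 11, 4]
j=6: a[6]=1 ≤ 4 → i=4, swap a[4],a[6] → [2, 3, -2, -5, 1, 12, 14, 0, -3, 11, 4]
j=7: a[7]=0 ≤ 4 → i=5, swap a[5],a[7] → [2, 3, -2, -5, 1, 0, 14, 12, -3, 11, 4]
j=8: a[8]=-3 ≤ 4 → i=6, swap a[6],a[8] → [2, 3, -2, -5, 1, 0, -3, 12, 14, 11, 4]
j=9: a[9]=11 > 4 → no swap
final swap a[7],a[10] → [2, 3, -2, -5, 1, 0, -3, 4, 14, 11, 12]; return 7
p = 7; k-1 = 4 < 7 ⇒ left

7; left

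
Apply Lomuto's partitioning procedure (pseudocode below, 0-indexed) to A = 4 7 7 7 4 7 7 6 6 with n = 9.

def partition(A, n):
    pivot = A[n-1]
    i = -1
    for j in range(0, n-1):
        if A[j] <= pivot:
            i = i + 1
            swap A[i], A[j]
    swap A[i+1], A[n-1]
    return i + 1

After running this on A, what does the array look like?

4 4 6 6 7 7 7 7 7

pivot = A[8] = 6; i = -1
j=0: A[0]=4 ≤ 6 → i=0, swap A[0],A[0] (no change) → 4 7 7 7 4 7 7 6 6
j=1: A[1]=7 > 6 → no swap
j=2: A[2]=7 > 6 → no swap
j=3: A[3]=7 > 6 → no swap
j=4: A[4]=4 ≤ 6 → i=1, swap A[1],A[4] → 4 4 7 7 7 7 7 6 6
j=5: A[5]=7 > 6 → no swap
j=6: A[6]=7 > 6 → no swap
j=7: A[7]=6 ≤ 6 → i=2, swap A[2],A[7] → 4 4 6 7 7 7 7 7 6
final swap A[3],A[8] → 4 4 6 6 7 7 7 7 7; return 3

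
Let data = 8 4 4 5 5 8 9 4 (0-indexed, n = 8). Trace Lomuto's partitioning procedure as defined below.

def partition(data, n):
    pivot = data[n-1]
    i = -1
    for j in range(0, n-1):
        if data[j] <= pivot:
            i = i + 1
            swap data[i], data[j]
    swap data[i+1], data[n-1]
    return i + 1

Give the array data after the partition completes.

4 4 4 5 5 8 9 8

pivot=4, i=-1
j=0: 8>4, skip
j=1: 4≤4, i=0, swap(0,1) ⇒ 4 8 4 5 5 8 9 4
j=2: 4≤4, i=1, swap(1,2) ⇒ 4 4 8 5 5 8 9 4
j=3: 5>4, skip
j=4: 5>4, skip
j=5: 8>4, skip
j=6: 9>4, skip
swap(2,7) ⇒ 4 4 4 5 5 8 9 8; return 2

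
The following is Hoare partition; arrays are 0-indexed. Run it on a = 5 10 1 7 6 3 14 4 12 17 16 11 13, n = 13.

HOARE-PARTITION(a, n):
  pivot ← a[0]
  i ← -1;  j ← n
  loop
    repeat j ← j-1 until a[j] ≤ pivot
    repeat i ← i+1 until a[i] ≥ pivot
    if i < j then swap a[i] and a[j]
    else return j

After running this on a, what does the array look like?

4 3 1 7 6 10 14 5 12 17 16 11 13

pivot = a[0] = 5; i = -1, j = 13
j→7 (a[7]=4≤5), i→0 (a[0]=5≥5); i<j, swap → 4 10 1 7 6 3 14 5 12 17 16 11 13
j→5 (a[5]=3≤5), i→1 (a[1]=10≥5); i<j, swap → 4 3 1 7 6 10 14 5 12 17 16 11 13
j→2, i→3; i≥j, return j=2. a = 4 3 1 7 6 10 14 5 12 17 16 11 13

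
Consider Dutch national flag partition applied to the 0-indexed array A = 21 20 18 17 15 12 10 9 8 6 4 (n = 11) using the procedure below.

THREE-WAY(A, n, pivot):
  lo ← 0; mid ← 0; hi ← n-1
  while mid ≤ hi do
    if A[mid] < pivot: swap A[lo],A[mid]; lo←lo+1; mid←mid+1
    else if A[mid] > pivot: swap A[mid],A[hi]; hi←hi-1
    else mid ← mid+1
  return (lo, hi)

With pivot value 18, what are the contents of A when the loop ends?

4 6 17 15 12 10 9 8 18 20 21

lo=0 mid=0 hi=10
21>18: swap(0,10), hi=9 ⇒ 4 20 18 17 15 12 10 9 8 6 21
4<18: swap(0,0), lo=1 mid=1 ⇒ 4 20 18 17 15 12 10 9 8 6 21
20>18: swap(1,9), hi=8 ⇒ 4 6 18 17 15 12 10 9 8 20 21
6<18: swap(1,1), lo=2 mid=2 ⇒ 4 6 18 17 15 12 10 9 8 20 21
18=18: mid=3
17<18: swap(2,3), lo=3 mid=4 ⇒ 4 6 17 18 15 12 10 9 8 20 21
15<18: swap(3,4), lo=4 mid=5 ⇒ 4 6 17 15 18 12 10 9 8 20 21
12<18: swap(4,5), lo=5 mid=6 ⇒ 4 6 17 15 12 18 10 9 8 20 21
10<18: swap(5,6), lo=6 mid=7 ⇒ 4 6 17 15 12 10 18 9 8 20 21
9<18: swap(6,7), lo=7 mid=8 ⇒ 4 6 17 15 12 10 9 18 8 20 21
8<18: swap(7,8), lo=8 mid=9 ⇒ 4 6 17 15 12 10 9 8 18 20 21
done. lo=8 hi=8; A=4 6 17 15 12 10 9 8 18 20 21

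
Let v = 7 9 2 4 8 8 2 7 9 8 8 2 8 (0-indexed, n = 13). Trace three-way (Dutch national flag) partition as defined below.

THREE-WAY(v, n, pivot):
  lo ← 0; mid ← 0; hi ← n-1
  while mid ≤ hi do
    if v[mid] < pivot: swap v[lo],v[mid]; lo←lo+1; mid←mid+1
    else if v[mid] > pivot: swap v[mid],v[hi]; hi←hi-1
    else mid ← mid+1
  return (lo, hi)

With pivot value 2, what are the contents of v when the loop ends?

2 2 2 8 8 4 7 9 8 8 9 8 7

lo=0 mid=0 hi=12
7>2: swap(0,12), hi=11 ⇒ 8 9 2 4 8 8 2 7 9 8 8 2 7
8>2: swap(0,11), hi=10 ⇒ 2 9 2 4 8 8 2 7 9 8 8 8 7
2=2: mid=1
9>2: swap(1,10), hi=9 ⇒ 2 8 2 4 8 8 2 7 9 8 9 8 7
8>2: swap(1,9), hi=8 ⇒ 2 8 2 4 8 8 2 7 9 8 9 8 7
8>2: swap(1,8), hi=7 ⇒ 2 9 2 4 8 8 2 7 8 8 9 8 7
9>2: swap(1,7), hi=6 ⇒ 2 7 2 4 8 8 2 9 8 8 9 8 7
7>2: swap(1,6), hi=5 ⇒ 2 2 2 4 8 8 7 9 8 8 9 8 7
2=2: mid=2
2=2: mid=3
4>2: swap(3,5), hi=4 ⇒ 2 2 2 8 8 4 7 9 8 8 9 8 7
8>2: swap(3,4), hi=3 ⇒ 2 2 2 8 8 4 7 9 8 8 9 8 7
8>2: swap(3,3), hi=2 ⇒ 2 2 2 8 8 4 7 9 8 8 9 8 7
done. lo=0 hi=2; v=2 2 2 8 8 4 7 9 8 8 9 8 7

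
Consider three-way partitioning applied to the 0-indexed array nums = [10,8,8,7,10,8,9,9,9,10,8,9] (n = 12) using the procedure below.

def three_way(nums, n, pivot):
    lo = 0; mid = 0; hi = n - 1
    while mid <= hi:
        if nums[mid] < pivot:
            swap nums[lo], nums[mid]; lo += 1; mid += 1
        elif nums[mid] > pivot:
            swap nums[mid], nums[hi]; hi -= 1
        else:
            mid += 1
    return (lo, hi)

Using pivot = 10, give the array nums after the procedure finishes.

[8,8,7,8,9,9,9,8,9,10,10,10]

pivot = 10; lo=0, mid=0, hi=11
nums[mid]=10=10: mid=1
nums[mid]=8<10: swap nums[0],nums[1]; lo=1,mid=2 → [8,10,8,7,10,8,9,9,9,10,8,9]
nums[mid]=8<10: swap nums[1],nums[2]; lo=2,mid=3 → [8,8,10,7,10,8,9,9,9,10,8,9]
nums[mid]=7<10: swap nums[2],nums[3]; lo=3,mid=4 → [8,8,7,10,10,8,9,9,9,10,8,9]
nums[mid]=10=10: mid=5
nums[mid]=8<10: swap nums[3],nums[5]; lo=4,mid=6 → [8,8,7,8,10,10,9,9,9,10,8,9]
nums[mid]=9<10: swap nums[4],nums[6]; lo=5,mid=7 → [8,8,7,8,9,10,10,9,9,10,8,9]
nums[mid]=9<10: swap nums[5],nums[7]; lo=6,mid=8 → [8,8,7,8,9,9,10,10,9,10,8,9]
nums[mid]=9<10: swap nums[6],nums[8]; lo=7,mid=9 → [8,8,7,8,9,9,9,10,10,10,8,9]
nums[mid]=10=10: mid=10
nums[mid]=8<10: swap nums[7],nums[10]; lo=8,mid=11 → [8,8,7,8,9,9,9,8,10,10,10,9]
nums[mid]=9<10: swap nums[8],nums[11]; lo=9,mid=12 → [8,8,7,8,9,9,9,8,9,10,10,10]
end: lo=9, hi=11; nums = [8,8,7,8,9,9,9,8,9,10,10,10]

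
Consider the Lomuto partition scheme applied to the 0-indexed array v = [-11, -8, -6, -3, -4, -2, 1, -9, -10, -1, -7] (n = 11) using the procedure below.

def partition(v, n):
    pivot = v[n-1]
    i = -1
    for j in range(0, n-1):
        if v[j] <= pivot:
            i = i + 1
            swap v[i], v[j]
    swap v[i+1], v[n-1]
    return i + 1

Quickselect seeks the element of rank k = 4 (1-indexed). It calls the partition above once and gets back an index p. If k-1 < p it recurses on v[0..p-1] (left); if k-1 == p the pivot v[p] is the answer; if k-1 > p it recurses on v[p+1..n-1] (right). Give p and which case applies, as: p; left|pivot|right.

pivot = v[10] = -7; i = -1
j=0: v[0]=-11 ≤ -7 → i=0, swap v[0],v[0] (no change) → [-11, -8, -6, -3, -4, -2, 1, -9, -10, -1, -7]
j=1: v[1]=-8 ≤ -7 → i=1, swap v[1],v[1] (no change) → [-11, -8, -6, -3, -4, -2, 1, -9, -10, -1, -7]
j=2: v[2]=-6 > -7 → no swap
j=3: v[3]=-3 > -7 → no swap
j=4: v[4]=-4 > -7 → no swap
j=5: v[5]=-2 > -7 → no swap
j=6: v[6]=1 > -7 → no swap
j=7: v[7]=-9 ≤ -7 → i=2, swap v[2],v[7] → [-11, -8, -9, -3, -4, -2, 1, -6, -10, -1, -7]
j=8: v[8]=-10 ≤ -7 → i=3, swap v[3],v[8] → [-11, -8, -9, -10, -4, -2, 1, -6, -3, -1, -7]
j=9: v[9]=-1 > -7 → no swap
final swap v[4],v[10] → [-11, -8, -9, -10, -7, -2, 1, -6, -3, -1, -4]; return 4
p = 4; k-1 = 3 < 4 ⇒ left

4; left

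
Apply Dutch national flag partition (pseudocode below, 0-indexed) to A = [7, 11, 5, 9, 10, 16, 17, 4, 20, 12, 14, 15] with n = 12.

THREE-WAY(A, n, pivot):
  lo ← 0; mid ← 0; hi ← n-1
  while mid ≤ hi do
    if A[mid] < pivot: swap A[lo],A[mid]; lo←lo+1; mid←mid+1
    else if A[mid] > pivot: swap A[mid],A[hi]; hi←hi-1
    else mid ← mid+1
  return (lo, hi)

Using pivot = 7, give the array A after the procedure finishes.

lo=0 mid=0 hi=11
7=7: mid=1
11>7: swap(1,11), hi=10 ⇒ [7, 15, 5, 9, 10, 16, 17, 4, 20, 12, 14, 11]
15>7: swap(1,10), hi=9 ⇒ [7, 14, 5, 9, 10, 16, 17, 4, 20, 12, 15, 11]
14>7: swap(1,9), hi=8 ⇒ [7, 12, 5, 9, 10, 16, 17, 4, 20, 14, 15, 11]
12>7: swap(1,8), hi=7 ⇒ [7, 20, 5, 9, 10, 16, 17, 4, 12, 14, 15, 11]
20>7: swap(1,7), hi=6 ⇒ [7, 4, 5, 9, 10, 16, 17, 20, 12, 14, 15, 11]
4<7: swap(0,1), lo=1 mid=2 ⇒ [4, 7, 5, 9, 10, 16, 17, 20, 12, 14, 15, 11]
5<7: swap(1,2), lo=2 mid=3 ⇒ [4, 5, 7, 9, 10, 16, 17, 20, 12, 14, 15, 11]
9>7: swap(3,6), hi=5 ⇒ [4, 5, 7, 17, 10, 16, 9, 20, 12, 14, 15, 11]
17>7: swap(3,5), hi=4 ⇒ [4, 5, 7, 16, 10, 17, 9, 20, 12, 14, 15, 11]
16>7: swap(3,4), hi=3 ⇒ [4, 5, 7, 10, 16, 17, 9, 20, 12, 14, 15, 11]
10>7: swap(3,3), hi=2 ⇒ [4, 5, 7, 10, 16, 17, 9, 20, 12, 14, 15, 11]
done. lo=2 hi=2; A=[4, 5, 7, 10, 16, 17, 9, 20, 12, 14, 15, 11]

[4, 5, 7, 10, 16, 17, 9, 20, 12, 14, 15, 11]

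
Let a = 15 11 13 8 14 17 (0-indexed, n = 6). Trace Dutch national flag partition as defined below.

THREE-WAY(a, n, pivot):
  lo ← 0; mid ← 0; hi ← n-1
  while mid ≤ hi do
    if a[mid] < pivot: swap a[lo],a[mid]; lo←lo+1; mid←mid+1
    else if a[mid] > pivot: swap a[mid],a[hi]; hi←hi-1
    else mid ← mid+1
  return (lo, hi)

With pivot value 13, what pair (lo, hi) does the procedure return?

lo=0 mid=0 hi=5
15>13: swap(0,5), hi=4 ⇒ 17 11 13 8 14 15
17>13: swap(0,4), hi=3 ⇒ 14 11 13 8 17 15
14>13: swap(0,3), hi=2 ⇒ 8 11 13 14 17 15
8<13: swap(0,0), lo=1 mid=1 ⇒ 8 11 13 14 17 15
11<13: swap(1,1), lo=2 mid=2 ⇒ 8 11 13 14 17 15
13=13: mid=3
done. lo=2 hi=2; a=8 11 13 14 17 15

(2, 2)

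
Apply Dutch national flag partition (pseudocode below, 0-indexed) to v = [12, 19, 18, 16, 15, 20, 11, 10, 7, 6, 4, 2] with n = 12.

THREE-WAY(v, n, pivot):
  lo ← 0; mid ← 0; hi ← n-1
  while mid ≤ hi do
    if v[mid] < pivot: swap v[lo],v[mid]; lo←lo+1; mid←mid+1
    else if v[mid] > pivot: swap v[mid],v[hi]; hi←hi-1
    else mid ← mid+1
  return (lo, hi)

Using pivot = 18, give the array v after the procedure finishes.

[12, 2, 16, 15, 4, 11, 10, 7, 6, 18, 20, 19]

pivot = 18; lo=0, mid=0, hi=11
v[mid]=12<18: swap v[0],v[0]; lo=1,mid=1 → [12, 19, 18, 16, 15, 20, 11, 10, 7, 6, 4, 2]
v[mid]=19>18: swap v[1],v[11]; hi=10 → [12, 2, 18, 16, 15, 20, 11, 10, 7, 6, 4, 19]
v[mid]=2<18: swap v[1],v[1]; lo=2,mid=2 → [12, 2, 18, 16, 15, 20, 11, 10, 7, 6, 4, 19]
v[mid]=18=18: mid=3
v[mid]=16<18: swap v[2],v[3]; lo=3,mid=4 → [12, 2, 16, 18, 15, 20, 11, 10, 7, 6, 4, 19]
v[mid]=15<18: swap v[3],v[4]; lo=4,mid=5 → [12, 2, 16, 15, 18, 20, 11, 10, 7, 6, 4, 19]
v[mid]=20>18: swap v[5],v[10]; hi=9 → [12, 2, 16, 15, 18, 4, 11, 10, 7, 6, 20, 19]
v[mid]=4<18: swap v[4],v[5]; lo=5,mid=6 → [12, 2, 16, 15, 4, 18, 11, 10, 7, 6, 20, 19]
v[mid]=11<18: swap v[5],v[6]; lo=6,mid=7 → [12, 2, 16, 15, 4, 11, 18, 10, 7, 6, 20, 19]
v[mid]=10<18: swap v[6],v[7]; lo=7,mid=8 → [12, 2, 16, 15, 4, 11, 10, 18, 7, 6, 20, 19]
v[mid]=7<18: swap v[7],v[8]; lo=8,mid=9 → [12, 2, 16, 15, 4, 11, 10, 7, 18, 6, 20, 19]
v[mid]=6<18: swap v[8],v[9]; lo=9,mid=10 → [12, 2, 16, 15, 4, 11, 10, 7, 6, 18, 20, 19]
end: lo=9, hi=9; v = [12, 2, 16, 15, 4, 11, 10, 7, 6, 18, 20, 19]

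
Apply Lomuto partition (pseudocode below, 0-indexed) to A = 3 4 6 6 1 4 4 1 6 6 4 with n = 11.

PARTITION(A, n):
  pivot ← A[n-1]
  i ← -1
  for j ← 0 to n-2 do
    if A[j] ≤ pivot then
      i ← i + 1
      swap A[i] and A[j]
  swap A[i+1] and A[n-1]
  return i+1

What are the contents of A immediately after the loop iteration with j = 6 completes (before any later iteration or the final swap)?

3 4 1 4 4 6 6 1 6 6 4

pivot = A[10] = 4; i = -1
j=0: A[0]=3 ≤ 4 → i=0, swap A[0],A[0] (no change) → 3 4 6 6 1 4 4 1 6 6 4
j=1: A[1]=4 ≤ 4 → i=1, swap A[1],A[1] (no change) → 3 4 6 6 1 4 4 1 6 6 4
j=2: A[2]=6 > 4 → no swap
j=3: A[3]=6 > 4 → no swap
j=4: A[4]=1 ≤ 4 → i=2, swap A[2],A[4] → 3 4 1 6 6 4 4 1 6 6 4
j=5: A[5]=4 ≤ 4 → i=3, swap A[3],A[5] → 3 4 1 4 6 6 4 1 6 6 4
j=6: A[6]=4 ≤ 4 → i=4, swap A[4],A[6] → 3 4 1 4 4 6 6 1 6 6 4
(after j=6) A = 3 4 1 4 4 6 6 1 6 6 4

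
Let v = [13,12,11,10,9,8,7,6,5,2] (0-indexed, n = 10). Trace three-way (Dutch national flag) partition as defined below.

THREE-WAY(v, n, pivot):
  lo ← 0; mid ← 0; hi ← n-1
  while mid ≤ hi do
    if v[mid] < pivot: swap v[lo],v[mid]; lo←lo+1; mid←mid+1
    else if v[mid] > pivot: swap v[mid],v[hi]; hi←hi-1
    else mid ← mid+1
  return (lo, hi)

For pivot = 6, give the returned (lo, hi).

pivot = 6; lo=0, mid=0, hi=9
v[mid]=13>6: swap v[0],v[9]; hi=8 → [2,12,11,10,9,8,7,6,5,13]
v[mid]=2<6: swap v[0],v[0]; lo=1,mid=1 → [2,12,11,10,9,8,7,6,5,13]
v[mid]=12>6: swap v[1],v[8]; hi=7 → [2,5,11,10,9,8,7,6,12,13]
v[mid]=5<6: swap v[1],v[1]; lo=2,mid=2 → [2,5,11,10,9,8,7,6,12,13]
v[mid]=11>6: swap v[2],v[7]; hi=6 → [2,5,6,10,9,8,7,11,12,13]
v[mid]=6=6: mid=3
v[mid]=10>6: swap v[3],v[6]; hi=5 → [2,5,6,7,9,8,10,11,12,13]
v[mid]=7>6: swap v[3],v[5]; hi=4 → [2,5,6,8,9,7,10,11,12,13]
v[mid]=8>6: swap v[3],v[4]; hi=3 → [2,5,6,9,8,7,10,11,12,13]
v[mid]=9>6: swap v[3],v[3]; hi=2 → [2,5,6,9,8,7,10,11,12,13]
end: lo=2, hi=2; v = [2,5,6,9,8,7,10,11,12,13]

(2, 2)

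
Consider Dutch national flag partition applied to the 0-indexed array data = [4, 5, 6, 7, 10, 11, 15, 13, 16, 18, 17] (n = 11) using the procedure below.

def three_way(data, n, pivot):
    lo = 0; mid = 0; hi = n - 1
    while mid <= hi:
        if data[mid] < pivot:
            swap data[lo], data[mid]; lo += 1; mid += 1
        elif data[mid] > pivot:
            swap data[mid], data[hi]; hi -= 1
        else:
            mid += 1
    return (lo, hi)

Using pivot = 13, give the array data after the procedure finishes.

[4, 5, 6, 7, 10, 11, 13, 16, 18, 17, 15]

lo=0 mid=0 hi=10
4<13: swap(0,0), lo=1 mid=1 ⇒ [4, 5, 6, 7, 10, 11, 15, 13, 16, 18, 17]
5<13: swap(1,1), lo=2 mid=2 ⇒ [4, 5, 6, 7, 10, 11, 15, 13, 16, 18, 17]
6<13: swap(2,2), lo=3 mid=3 ⇒ [4, 5, 6, 7, 10, 11, 15, 13, 16, 18, 17]
7<13: swap(3,3), lo=4 mid=4 ⇒ [4, 5, 6, 7, 10, 11, 15, 13, 16, 18, 17]
10<13: swap(4,4), lo=5 mid=5 ⇒ [4, 5, 6, 7, 10, 11, 15, 13, 16, 18, 17]
11<13: swap(5,5), lo=6 mid=6 ⇒ [4, 5, 6, 7, 10, 11, 15, 13, 16, 18, 17]
15>13: swap(6,10), hi=9 ⇒ [4, 5, 6, 7, 10, 11, 17, 13, 16, 18, 15]
17>13: swap(6,9), hi=8 ⇒ [4, 5, 6, 7, 10, 11, 18, 13, 16, 17, 15]
18>13: swap(6,8), hi=7 ⇒ [4, 5, 6, 7, 10, 11, 16, 13, 18, 17, 15]
16>13: swap(6,7), hi=6 ⇒ [4, 5, 6, 7, 10, 11, 13, 16, 18, 17, 15]
13=13: mid=7
done. lo=6 hi=6; data=[4, 5, 6, 7, 10, 11, 13, 16, 18, 17, 15]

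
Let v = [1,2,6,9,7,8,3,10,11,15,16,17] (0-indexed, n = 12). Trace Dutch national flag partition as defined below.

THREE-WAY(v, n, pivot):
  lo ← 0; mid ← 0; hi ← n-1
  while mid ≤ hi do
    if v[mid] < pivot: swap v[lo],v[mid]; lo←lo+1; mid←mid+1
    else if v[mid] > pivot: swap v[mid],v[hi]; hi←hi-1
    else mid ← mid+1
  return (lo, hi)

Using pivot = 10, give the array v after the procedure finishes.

lo=0 mid=0 hi=11
1<10: swap(0,0), lo=1 mid=1 ⇒ [1,2,6,9,7,8,3,10,11,15,16,17]
2<10: swap(1,1), lo=2 mid=2 ⇒ [1,2,6,9,7,8,3,10,11,15,16,17]
6<10: swap(2,2), lo=3 mid=3 ⇒ [1,2,6,9,7,8,3,10,11,15,16,17]
9<10: swap(3,3), lo=4 mid=4 ⇒ [1,2,6,9,7,8,3,10,11,15,16,17]
7<10: swap(4,4), lo=5 mid=5 ⇒ [1,2,6,9,7,8,3,10,11,15,16,17]
8<10: swap(5,5), lo=6 mid=6 ⇒ [1,2,6,9,7,8,3,10,11,15,16,17]
3<10: swap(6,6), lo=7 mid=7 ⇒ [1,2,6,9,7,8,3,10,11,15,16,17]
10=10: mid=8
11>10: swap(8,11), hi=10 ⇒ [1,2,6,9,7,8,3,10,17,15,16,11]
17>10: swap(8,10), hi=9 ⇒ [1,2,6,9,7,8,3,10,16,15,17,11]
16>10: swap(8,9), hi=8 ⇒ [1,2,6,9,7,8,3,10,15,16,17,11]
15>10: swap(8,8), hi=7 ⇒ [1,2,6,9,7,8,3,10,15,16,17,11]
done. lo=7 hi=7; v=[1,2,6,9,7,8,3,10,15,16,17,11]

[1,2,6,9,7,8,3,10,15,16,17,11]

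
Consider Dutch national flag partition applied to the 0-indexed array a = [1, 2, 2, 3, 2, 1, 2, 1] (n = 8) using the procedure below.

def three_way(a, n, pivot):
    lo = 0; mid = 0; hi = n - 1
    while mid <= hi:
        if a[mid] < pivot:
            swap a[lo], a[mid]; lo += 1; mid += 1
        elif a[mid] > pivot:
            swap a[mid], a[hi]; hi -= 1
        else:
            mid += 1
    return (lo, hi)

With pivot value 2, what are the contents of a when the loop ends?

pivot = 2; lo=0, mid=0, hi=7
a[mid]=1<2: swap a[0],a[0]; lo=1,mid=1 → [1, 2, 2, 3, 2, 1, 2, 1]
a[mid]=2=2: mid=2
a[mid]=2=2: mid=3
a[mid]=3>2: swap a[3],a[7]; hi=6 → [1, 2, 2, 1, 2, 1, 2, 3]
a[mid]=1<2: swap a[1],a[3]; lo=2,mid=4 → [1, 1, 2, 2, 2, 1, 2, 3]
a[mid]=2=2: mid=5
a[mid]=1<2: swap a[2],a[5]; lo=3,mid=6 → [1, 1, 1, 2, 2, 2, 2, 3]
a[mid]=2=2: mid=7
end: lo=3, hi=6; a = [1, 1, 1, 2, 2, 2, 2, 3]

[1, 1, 1, 2, 2, 2, 2, 3]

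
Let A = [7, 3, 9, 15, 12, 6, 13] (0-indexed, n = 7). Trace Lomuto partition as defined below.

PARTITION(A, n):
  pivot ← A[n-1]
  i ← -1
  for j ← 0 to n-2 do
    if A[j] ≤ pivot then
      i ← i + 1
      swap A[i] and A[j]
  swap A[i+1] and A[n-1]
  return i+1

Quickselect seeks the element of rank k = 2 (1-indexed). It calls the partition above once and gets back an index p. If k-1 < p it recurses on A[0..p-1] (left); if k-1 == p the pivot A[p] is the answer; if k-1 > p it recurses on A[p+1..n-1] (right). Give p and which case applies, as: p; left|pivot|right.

pivot = A[6] = 13; i = -1
j=0: A[0]=7 ≤ 13 → i=0, swap A[0],A[0] (no change) → [7, 3, 9, 15, 12, 6, 13]
j=1: A[1]=3 ≤ 13 → i=1, swap A[1],A[1] (no change) → [7, 3, 9, 15, 12, 6, 13]
j=2: A[2]=9 ≤ 13 → i=2, swap A[2],A[2] (no change) → [7, 3, 9, 15, 12, 6, 13]
j=3: A[3]=15 > 13 → no swap
j=4: A[4]=12 ≤ 13 → i=3, swap A[3],A[4] → [7, 3, 9, 12, 15, 6, 13]
j=5: A[5]=6 ≤ 13 → i=4, swap A[4],A[5] → [7, 3, 9, 12, 6, 15, 13]
final swap A[5],A[6] → [7, 3, 9, 12, 6, 13, 15]; return 5
p = 5; k-1 = 1 < 5 ⇒ left

5; left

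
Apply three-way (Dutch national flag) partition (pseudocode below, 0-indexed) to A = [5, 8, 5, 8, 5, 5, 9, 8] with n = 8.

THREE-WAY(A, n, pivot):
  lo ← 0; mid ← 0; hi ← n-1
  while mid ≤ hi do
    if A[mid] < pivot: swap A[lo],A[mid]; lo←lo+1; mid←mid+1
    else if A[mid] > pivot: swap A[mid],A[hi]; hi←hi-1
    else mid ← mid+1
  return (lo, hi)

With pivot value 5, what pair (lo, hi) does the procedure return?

pivot = 5; lo=0, mid=0, hi=7
A[mid]=5=5: mid=1
A[mid]=8>5: swap A[1],A[7]; hi=6 → [5, 8, 5, 8, 5, 5, 9, 8]
A[mid]=8>5: swap A[1],A[6]; hi=5 → [5, 9, 5, 8, 5, 5, 8, 8]
A[mid]=9>5: swap A[1],A[5]; hi=4 → [5, 5, 5, 8, 5, 9, 8, 8]
A[mid]=5=5: mid=2
A[mid]=5=5: mid=3
A[mid]=8>5: swap A[3],A[4]; hi=3 → [5, 5, 5, 5, 8, 9, 8, 8]
A[mid]=5=5: mid=4
end: lo=0, hi=3; A = [5, 5, 5, 5, 8, 9, 8, 8]

(0, 3)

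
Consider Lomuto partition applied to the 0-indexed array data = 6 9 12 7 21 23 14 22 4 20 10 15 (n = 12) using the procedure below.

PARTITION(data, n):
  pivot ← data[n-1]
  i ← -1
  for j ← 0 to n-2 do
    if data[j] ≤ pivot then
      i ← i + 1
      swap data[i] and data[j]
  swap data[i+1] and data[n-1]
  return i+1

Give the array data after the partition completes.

6 9 12 7 14 4 10 15 23 20 21 22

pivot=15, i=-1
j=0: 6≤15, i=0, swap(0,0) ⇒ 6 9 12 7 21 23 14 22 4 20 10 15
j=1: 9≤15, i=1, swap(1,1) ⇒ 6 9 12 7 21 23 14 22 4 20 10 15
j=2: 12≤15, i=2, swap(2,2) ⇒ 6 9 12 7 21 23 14 22 4 20 10 15
j=3: 7≤15, i=3, swap(3,3) ⇒ 6 9 12 7 21 23 14 22 4 20 10 15
j=4: 21>15, skip
j=5: 23>15, skip
j=6: 14≤15, i=4, swap(4,6) ⇒ 6 9 12 7 14 23 21 22 4 20 10 15
j=7: 22>15, skip
j=8: 4≤15, i=5, swap(5,8) ⇒ 6 9 12 7 14 4 21 22 23 20 10 15
j=9: 20>15, skip
j=10: 10≤15, i=6, swap(6,10) ⇒ 6 9 12 7 14 4 10 22 23 20 21 15
swap(7,11) ⇒ 6 9 12 7 14 4 10 15 23 20 21 22; return 7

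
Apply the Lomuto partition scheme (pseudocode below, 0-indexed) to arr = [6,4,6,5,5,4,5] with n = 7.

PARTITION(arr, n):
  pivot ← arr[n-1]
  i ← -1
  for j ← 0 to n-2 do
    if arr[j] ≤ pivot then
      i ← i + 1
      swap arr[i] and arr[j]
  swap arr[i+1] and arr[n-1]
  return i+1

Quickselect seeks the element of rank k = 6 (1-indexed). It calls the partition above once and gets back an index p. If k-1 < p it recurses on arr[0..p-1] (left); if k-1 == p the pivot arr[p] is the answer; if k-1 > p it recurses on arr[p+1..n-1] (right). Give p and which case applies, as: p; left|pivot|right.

4; right

pivot=5, i=-1
j=0: 6>5, skip
j=1: 4≤5, i=0, swap(0,1) ⇒ [4,6,6,5,5,4,5]
j=2: 6>5, skip
j=3: 5≤5, i=1, swap(1,3) ⇒ [4,5,6,6,5,4,5]
j=4: 5≤5, i=2, swap(2,4) ⇒ [4,5,5,6,6,4,5]
j=5: 4≤5, i=3, swap(3,5) ⇒ [4,5,5,4,6,6,5]
swap(4,6) ⇒ [4,5,5,4,5,6,6]; return 4
p = 4; k-1 = 5 > 4 ⇒ right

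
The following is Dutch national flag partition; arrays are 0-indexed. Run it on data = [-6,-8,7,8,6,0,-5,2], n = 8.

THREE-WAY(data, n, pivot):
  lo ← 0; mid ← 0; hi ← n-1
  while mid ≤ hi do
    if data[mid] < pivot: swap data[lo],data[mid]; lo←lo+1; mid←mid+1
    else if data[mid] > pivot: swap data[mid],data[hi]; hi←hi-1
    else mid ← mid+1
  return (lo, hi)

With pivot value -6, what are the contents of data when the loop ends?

pivot = -6; lo=0, mid=0, hi=7
data[mid]=-6=-6: mid=1
data[mid]=-8<-6: swap data[0],data[1]; lo=1,mid=2 → [-8,-6,7,8,6,0,-5,2]
data[mid]=7>-6: swap data[2],data[7]; hi=6 → [-8,-6,2,8,6,0,-5,7]
data[mid]=2>-6: swap data[2],data[6]; hi=5 → [-8,-6,-5,8,6,0,2,7]
data[mid]=-5>-6: swap data[2],data[5]; hi=4 → [-8,-6,0,8,6,-5,2,7]
data[mid]=0>-6: swap data[2],data[4]; hi=3 → [-8,-6,6,8,0,-5,2,7]
data[mid]=6>-6: swap data[2],data[3]; hi=2 → [-8,-6,8,6,0,-5,2,7]
data[mid]=8>-6: swap data[2],data[2]; hi=1 → [-8,-6,8,6,0,-5,2,7]
end: lo=1, hi=1; data = [-8,-6,8,6,0,-5,2,7]

[-8,-6,8,6,0,-5,2,7]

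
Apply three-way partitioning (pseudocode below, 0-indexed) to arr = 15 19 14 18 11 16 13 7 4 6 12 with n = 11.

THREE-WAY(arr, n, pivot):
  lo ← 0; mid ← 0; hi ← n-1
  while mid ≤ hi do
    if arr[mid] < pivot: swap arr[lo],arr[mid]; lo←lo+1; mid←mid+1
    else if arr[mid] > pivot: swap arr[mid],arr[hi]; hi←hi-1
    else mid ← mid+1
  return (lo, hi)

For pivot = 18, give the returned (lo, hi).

lo=0 mid=0 hi=10
15<18: swap(0,0), lo=1 mid=1 ⇒ 15 19 14 18 11 16 13 7 4 6 12
19>18: swap(1,10), hi=9 ⇒ 15 12 14 18 11 16 13 7 4 6 19
12<18: swap(1,1), lo=2 mid=2 ⇒ 15 12 14 18 11 16 13 7 4 6 19
14<18: swap(2,2), lo=3 mid=3 ⇒ 15 12 14 18 11 16 13 7 4 6 19
18=18: mid=4
11<18: swap(3,4), lo=4 mid=5 ⇒ 15 12 14 11 18 16 13 7 4 6 19
16<18: swap(4,5), lo=5 mid=6 ⇒ 15 12 14 11 16 18 13 7 4 6 19
13<18: swap(5,6), lo=6 mid=7 ⇒ 15 12 14 11 16 13 18 7 4 6 19
7<18: swap(6,7), lo=7 mid=8 ⇒ 15 12 14 11 16 13 7 18 4 6 19
4<18: swap(7,8), lo=8 mid=9 ⇒ 15 12 14 11 16 13 7 4 18 6 19
6<18: swap(8,9), lo=9 mid=10 ⇒ 15 12 14 11 16 13 7 4 6 18 19
done. lo=9 hi=9; arr=15 12 14 11 16 13 7 4 6 18 19

(9, 9)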